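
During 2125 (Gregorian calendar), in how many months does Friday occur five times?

4

A month of length L has five Fridays iff its first Friday is on day ≤ L−28 (so day 1–3 in a 31-day month, 1–2 in a 30-day month, day 1 in a leap February).
Checking each month of 2125: Jan starts Mon (31d); Feb starts Thu (28d); Mar starts Thu (31d) ✓; Apr starts Sun (30d); May starts Tue (31d); Jun starts Fri (30d) ✓; Jul starts Sun (31d); Aug starts Wed (31d) ✓; Sep starts Sat (30d); Oct starts Mon (31d); Nov starts Thu (30d) ✓; Dec starts Sat (31d).
Five-Friday months: March, June, August, November → 4.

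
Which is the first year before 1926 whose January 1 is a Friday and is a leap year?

Jan 1 advances by 2 weekdays after a leap year and by 1 after a common year.
1926: Jan 1 is Friday.
1925: Thursday
1924: Tuesday (leap)
1923: Monday
1922: Sunday
1921: Saturday
1920: Thursday (leap)
1919: Wednesday
1918: Tuesday
1917: Monday
1916: Saturday (leap)
1915: Friday
1914: Thursday
1913: Wednesday
1912: Monday (leap)
1911: Sunday
1910: Saturday
1909: Friday
1908: Wednesday (leap)
1907: Tuesday
1906: Monday
1905: Sunday
1904: Friday (leap)
1904 begins on a Friday and is a leap year.

1904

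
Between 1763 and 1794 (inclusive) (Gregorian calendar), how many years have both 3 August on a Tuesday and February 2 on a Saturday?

0

Check each year's weekday for 3 August and February 2:
  1763: Wed/Wed  1764: Fri/Thu  1765: Sat/Sat  1766: Sun/Sun  1767: Mon/Mon  1768: Wed/Tue  1769: Thu/Thu  1770: Fri/Fri  1771: Sat/Sat  1772: Mon/Sun  1773: Tue/Tue  1774: Wed/Wed  1775: Thu/Thu  1776: Sat/Fri  …(4 more)…  1781: Fri/Fri  1782: Sat/Sat  1783: Sun/Sun  1784: Tue/Mon  1785: Wed/Wed  1786: Thu/Thu  1787: Fri/Fri  1788: Sun/Sat  1789: Mon/Mon  1790: Tue/Tue  1791: Wed/Wed  1792: Fri/Thu  1793: Sat/Sat  1794: Sun/Sun
Both conditions hold in: no year — 0.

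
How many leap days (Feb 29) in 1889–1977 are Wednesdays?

2

Leap years in 1889–1977: 21 of them.
Feb 29 weekday advances by 5 (mod 7) from one leap year to the next four years later (or differs when a century non-leap intervenes).
Leap-day weekdays: 1892:Mon 1896:Sat 1904:Mon 1908:Sat 1912:Thu 1916:Tue 1920:Sun 1924:Fri 1928:Wed✓ 1932:Mon 1936:Sat 1940:Thu 1944:Tue 1948:Sun 1952:Fri 1956:Wed✓ 1960:Mon 1964:Sat 1968:Thu 1972:Tue 1976:Sun
Wednesday: 1928, 1956 → 2.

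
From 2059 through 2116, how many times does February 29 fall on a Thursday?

Leap years in 2059–2116: 14 of them.
Feb 29 weekday advances by 5 (mod 7) from one leap year to the next four years later (or differs when a century non-leap intervenes).
Leap-day weekdays: 2060:Sun 2064:Fri 2068:Wed 2072:Mon 2076:Sat 2080:Thu✓ 2084:Tue 2088:Sun 2092:Fri 2096:Wed 2104:Fri 2108:Wed 2112:Mon 2116:Sat
Thursday: 2080 → 1.

1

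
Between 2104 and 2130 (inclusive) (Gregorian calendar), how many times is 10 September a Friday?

Track 10 September's weekday year by year (advancing +1, or +2 across a Feb 29):
  2104: Wed  2105: Thu (+1)  2106: Fri (+1) ✓  2107: Sat (+1)  2108: Mon (+2)
  2109: Tue (+1)  2110: Wed (+1)  2111: Thu (+1)  2112: Sat (+2)  2113: Sun (+1)
  2114: Mon (+1)  2115: Tue (+1)  2116: Thu (+2)  2117: Fri (+1) ✓  2118: Sat (+1)
  2119: Sun (+1)  2120: Tue (+2)  2121: Wed (+1)  2122: Thu (+1)  2123: Fri (+1) ✓
  2124: Sun (+2)  2125: Mon (+1)  2126: Tue (+1)  2127: Wed (+1)  2128: Fri (+2) ✓
  2129: Sat (+1)  2130: Sun (+1)
Friday years: 2106, 2117, 2123, 2128 — 4 in total.

4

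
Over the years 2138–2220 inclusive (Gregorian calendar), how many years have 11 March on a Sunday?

11

Track 11 March's weekday year by year (advancing +1, or +2 across a Feb 29):
  2138: Tue  2139: Wed (+1)  2140: Fri (+2)  2141: Sat (+1)  2142: Sun (+1) ✓
  2143: Mon (+1)  2144: Wed (+2)  2145: Thu (+1)  2146: Fri (+1)  2147: Sat (+1)
  2148: Mon (+2)  2149: Tue (+1)  2150: Wed (+1)  2151: Thu (+1)  … (55 more years) …
  2207: Wed (+1)  2208: Fri (+2)  2209: Sat (+1)  2210: Sun (+1) ✓  2211: Mon (+1)
  2212: Wed (+2)  2213: Thu (+1)  2214: Fri (+1)  2215: Sat (+1)  2216: Mon (+2)
  2217: Tue (+1)  2218: Wed (+1)  2219: Thu (+1)  2220: Sat (+2)
Sunday years: 2142, 2153, 2159, 2164, 2170, 2181, 2187, 2192, 2198, 2204, 2210 — 11 in total.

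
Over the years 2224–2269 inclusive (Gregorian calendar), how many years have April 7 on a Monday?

Track April 7's weekday year by year (advancing +1, or +2 across a Feb 29):
  2224: Wed  2225: Thu (+1)  2226: Fri (+1)  2227: Sat (+1)  2228: Mon (+2) ✓
  2229: Tue (+1)  2230: Wed (+1)  2231: Thu (+1)  2232: Sat (+2)  2233: Sun (+1)
  2234: Mon (+1) ✓  2235: Tue (+1)  2236: Thu (+2)  2237: Fri (+1)  … (18 more years) …
  2256: Mon (+2) ✓  2257: Tue (+1)  2258: Wed (+1)  2259: Thu (+1)  2260: Sat (+2)
  2261: Sun (+1)  2262: Mon (+1) ✓  2263: Tue (+1)  2264: Thu (+2)  2265: Fri (+1)
  2266: Sat (+1)  2267: Sun (+1)  2268: Tue (+2)  2269: Wed (+1)
Monday years: 2228, 2234, 2245, 2251, 2256, 2262 — 6 in total.

6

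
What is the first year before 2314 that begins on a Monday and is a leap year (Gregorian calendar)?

Jan 1 advances by 2 weekdays after a leap year and by 1 after a common year.
2314: Jan 1 is Thursday.
2313: Wednesday
2312: Monday (leap)
2312 begins on a Monday and is a leap year.

2312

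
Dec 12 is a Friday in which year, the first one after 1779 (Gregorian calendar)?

1783

From one year to the next, a fixed date's weekday advances by 1, or by 2 when a Feb 29 lies between the two dates.
1779: December 12 is Sunday.
1780: Tuesday (+2)
1781: Wednesday (+1)
1782: Thursday (+1)
1783: Friday (+1)
Dec 12 falls on a Friday in 1783.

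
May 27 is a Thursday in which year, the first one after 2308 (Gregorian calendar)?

From one year to the next, a fixed date's weekday advances by 1, or by 2 when a Feb 29 lies between the two dates.
2308: May 27 is Wednesday.
2309: Thursday (+1)
May 27 falls on a Thursday in 2309.

2309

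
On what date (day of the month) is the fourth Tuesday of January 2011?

January 1, 2011 is a Saturday, so the first Tuesday is the 4th.
The fourth Tuesday is 4 + 21 = 25.

25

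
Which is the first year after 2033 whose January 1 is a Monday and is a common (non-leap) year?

Jan 1 advances by 2 weekdays after a leap year and by 1 after a common year.
2033: Jan 1 is Saturday.
2034: Sunday
2035: Monday
2035 begins on a Monday and is a common year.

2035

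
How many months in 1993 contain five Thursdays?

4

A month of length L has five Thursdays iff its first Thursday is on day ≤ L−28 (so day 1–3 in a 31-day month, 1–2 in a 30-day month, day 1 in a leap February).
Checking each month of 1993: Jan starts Fri (31d); Feb starts Mon (28d); Mar starts Mon (31d); Apr starts Thu (30d) ✓; May starts Sat (31d); Jun starts Tue (30d); Jul starts Thu (31d) ✓; Aug starts Sun (31d); Sep starts Wed (30d) ✓; Oct starts Fri (31d); Nov starts Mon (30d); Dec starts Wed (31d) ✓.
Five-Thursday months: April, July, September, December → 4.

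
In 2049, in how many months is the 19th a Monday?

Check the 19th of each month of 2049: Jan 19: Tue, Feb 19: Fri, Mar 19: Fri, Apr 19: Mon, May 19: Wed, Jun 19: Sat, Jul 19: Mon, Aug 19: Thu, Sep 19: Sun, Oct 19: Tue, Nov 19: Fri, Dec 19: Sun.
Monday occurs in April, July — 2 months.

2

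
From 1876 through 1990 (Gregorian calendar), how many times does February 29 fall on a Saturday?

Leap years in 1876–1990: 28 of them.
Feb 29 weekday advances by 5 (mod 7) from one leap year to the next four years later (or differs when a century non-leap intervenes).
Leap-day weekdays: 1876:Tue 1880:Sun 1884:Fri 1888:Wed 1892:Mon 1896:Sat✓ 1904:Mon 1908:Sat✓ 1912:Thu 1916:Tue 1920:Sun 1924:Fri 1928:Wed 1932:Mon 1936:Sat✓ 1940:Thu 1944:Tue 1948:Sun 1952:Fri 1956:Wed 1960:Mon 1964:Sat✓ 1968:Thu 1972:Tue 1976:Sun 1980:Fri 1984:Wed 1988:Mon
Saturday: 1896, 1908, 1936, 1964 → 4.

4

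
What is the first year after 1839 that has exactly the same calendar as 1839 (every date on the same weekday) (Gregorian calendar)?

1850

Two years share a calendar iff Jan 1 falls on the same weekday and both are leap or both are common. 1839: Jan 1 is Tuesday, common year.
1840: Jan 1 Wednesday, leap
1841: Jan 1 Friday, common
1842: Jan 1 Saturday, common
1843: Jan 1 Sunday, common
1844: Jan 1 Monday, leap
1845: Jan 1 Wednesday, common
1846: Jan 1 Thursday, common
1847: Jan 1 Friday, common
1848: Jan 1 Saturday, leap
1849: Jan 1 Monday, common
1850: Jan 1 Tuesday, common
1850 matches on both conditions.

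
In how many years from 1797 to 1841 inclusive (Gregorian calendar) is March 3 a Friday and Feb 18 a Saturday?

Check each year's weekday for March 3 and Feb 18:
  1797: Fri/Sat ✓  1798: Sat/Sun  1799: Sun/Mon  1800: Mon/Tue  1801: Tue/Wed  1802: Wed/Thu  1803: Thu/Fri  1804: Sat/Sat  1805: Sun/Mon  1806: Mon/Tue  1807: Tue/Wed  1808: Thu/Thu  1809: Fri/Sat ✓  1810: Sat/Sun  …(17 more)…  1828: Mon/Mon  1829: Tue/Wed  1830: Wed/Thu  1831: Thu/Fri  1832: Sat/Sat  1833: Sun/Mon  1834: Mon/Tue  1835: Tue/Wed  1836: Thu/Thu  1837: Fri/Sat ✓  1838: Sat/Sun  1839: Sun/Mon  1840: Tue/Tue  1841: Wed/Thu
Both conditions hold in: 1797, 1809, 1815, 1826, 1837 — 5.

5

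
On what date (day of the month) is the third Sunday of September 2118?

18

September 1, 2118 is a Thursday, so the first Sunday is the 4th.
The third Sunday is 4 + 14 = 18.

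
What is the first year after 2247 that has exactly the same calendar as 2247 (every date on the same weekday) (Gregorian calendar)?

Two years share a calendar iff Jan 1 falls on the same weekday and both are leap or both are common. 2247: Jan 1 is Friday, common year.
2248: Jan 1 Saturday, leap
2249: Jan 1 Monday, common
2250: Jan 1 Tuesday, common
2251: Jan 1 Wednesday, common
2252: Jan 1 Thursday, leap
2253: Jan 1 Saturday, common
2254: Jan 1 Sunday, common
2255: Jan 1 Monday, common
2256: Jan 1 Tuesday, leap
2257: Jan 1 Thursday, common
2258: Jan 1 Friday, common
2258 matches on both conditions.

2258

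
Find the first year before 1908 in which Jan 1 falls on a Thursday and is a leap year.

Jan 1 advances by 2 weekdays after a leap year and by 1 after a common year.
1908: Jan 1 is Wednesday (leap).
1907: Tuesday
1906: Monday
1905: Sunday
1904: Friday (leap)
1903: Thursday
1902: Wednesday
1901: Tuesday
1900: Monday
1899: Sunday
1898: Saturday
1897: Friday
1896: Wednesday (leap)
1895: Tuesday
1894: Monday
1893: Sunday
1892: Friday (leap)
1891: Thursday
1890: Wednesday
1889: Tuesday
1888: Sunday (leap)
1887: Saturday
1886: Friday
1885: Thursday
1884: Tuesday (leap)
1883: Monday
1882: Sunday
1881: Saturday
1880: Thursday (leap)
1880 begins on a Thursday and is a leap year.

1880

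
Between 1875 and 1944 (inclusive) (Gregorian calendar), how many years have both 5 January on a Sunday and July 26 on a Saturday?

Check each year's weekday for 5 January and July 26:
  1875: Tue/Mon  1876: Wed/Wed  1877: Fri/Thu  1878: Sat/Fri  1879: Sun/Sat ✓  1880: Mon/Mon  1881: Wed/Tue  1882: Thu/Wed  1883: Fri/Thu  1884: Sat/Sat  1885: Mon/Sun  1886: Tue/Mon  1887: Wed/Tue  1888: Thu/Thu  …(42 more)…  1931: Mon/Sun  1932: Tue/Tue  1933: Thu/Wed  1934: Fri/Thu  1935: Sat/Fri  1936: Sun/Sun  1937: Tue/Mon  1938: Wed/Tue  1939: Thu/Wed  1940: Fri/Fri  1941: Sun/Sat ✓  1942: Mon/Sun  1943: Tue/Mon  1944: Wed/Wed
Both conditions hold in: 1879, 1890, 1902, 1913, 1919, 1930, 1941 — 7.

7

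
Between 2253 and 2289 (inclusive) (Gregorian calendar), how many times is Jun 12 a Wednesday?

Track Jun 12's weekday year by year (advancing +1, or +2 across a Feb 29):
  2253: Sun  2254: Mon (+1)  2255: Tue (+1)  2256: Thu (+2)  2257: Fri (+1)
  2258: Sat (+1)  2259: Sun (+1)  2260: Tue (+2)  2261: Wed (+1) ✓  2262: Thu (+1)
  2263: Fri (+1)  2264: Sun (+2)  2265: Mon (+1)  2266: Tue (+1)  … (9 more years) …
  2276: Mon (+2)  2277: Tue (+1)  2278: Wed (+1) ✓  2279: Thu (+1)  2280: Sat (+2)
  2281: Sun (+1)  2282: Mon (+1)  2283: Tue (+1)  2284: Thu (+2)  2285: Fri (+1)
  2286: Sat (+1)  2287: Sun (+1)  2288: Tue (+2)  2289: Wed (+1) ✓
Wednesday years: 2261, 2267, 2272, 2278, 2289 — 5 in total.

5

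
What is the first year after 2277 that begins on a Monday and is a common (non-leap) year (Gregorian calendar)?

Jan 1 advances by 2 weekdays after a leap year and by 1 after a common year.
2277: Jan 1 is Monday.
2278: Tuesday
2279: Wednesday
2280: Thursday (leap)
2281: Saturday
2282: Sunday
2283: Monday
2283 begins on a Monday and is a common year.

2283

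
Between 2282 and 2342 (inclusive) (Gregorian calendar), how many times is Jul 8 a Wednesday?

10

Track Jul 8's weekday year by year (advancing +1, or +2 across a Feb 29):
  2282: Sat  2283: Sun (+1)  2284: Tue (+2)  2285: Wed (+1) ✓  2286: Thu (+1)
  2287: Fri (+1)  2288: Sun (+2)  2289: Mon (+1)  2290: Tue (+1)  2291: Wed (+1) ✓
  2292: Fri (+2)  2293: Sat (+1)  2294: Sun (+1)  2295: Mon (+1)  … (33 more years) …
  2329: Mon (+1)  2330: Tue (+1)  2331: Wed (+1) ✓  2332: Fri (+2)  2333: Sat (+1)
  2334: Sun (+1)  2335: Mon (+1)  2336: Wed (+2) ✓  2337: Thu (+1)  2338: Fri (+1)
  2339: Sat (+1)  2340: Mon (+2)  2341: Tue (+1)  2342: Wed (+1) ✓
Wednesday years: 2285, 2291, 2296, 2303, 2308, 2314, 2325, 2331, 2336, 2342 — 10 in total.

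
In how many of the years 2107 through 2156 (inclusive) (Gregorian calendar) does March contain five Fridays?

March has 31 days; it has five Fridays when Friday falls among the first (month-length − 28) days — i.e. when March 1 is one of Friday/Thursday/Wednesday.
March 1 by year: 2107:Tue 2108:Thu✓ 2109:Fri✓ 2110:Sat 2111:Sun 2112:Tue 2113:Wed✓ 2114:Thu✓ 2115:Fri✓ 2116:Sun 2117:Mon 2118:Tue 2119:Wed✓ 2120:Fri✓ 2121:Sat …(20 more)… 2142:Thu✓ 2143:Fri✓ 2144:Sun 2145:Mon 2146:Tue 2147:Wed✓ 2148:Fri✓ 2149:Sat 2150:Sun 2151:Mon 2152:Wed✓ 2153:Thu✓ 2154:Fri✓ 2155:Sat 2156:Mon
Years with five Fridays: 2108, 2109, 2113, 2114, 2115, 2119, 2120, 2124, 2125, 2126, 2130, 2131, 2136, 2137, 2141, 2142, 2143, 2147, 2148, 2152, 2153, 2154 → 22.

22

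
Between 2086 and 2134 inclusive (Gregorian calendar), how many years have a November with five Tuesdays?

15

November has 30 days; it has five Tuesdays when Tuesday falls among the first (month-length − 28) days — i.e. when November 1 is one of Tuesday/Monday.
November 1 by year: 2086:Fri 2087:Sat 2088:Mon✓ 2089:Tue✓ 2090:Wed 2091:Thu 2092:Sat 2093:Sun 2094:Mon✓ 2095:Tue✓ 2096:Thu 2097:Fri 2098:Sat 2099:Sun 2100:Mon✓ …(19 more)… 2120:Fri 2121:Sat 2122:Sun 2123:Mon✓ 2124:Wed 2125:Thu 2126:Fri 2127:Sat 2128:Mon✓ 2129:Tue✓ 2130:Wed 2131:Thu 2132:Sat 2133:Sun 2134:Mon✓
Years with five Tuesdays: 2088, 2089, 2094, 2095, 2100, 2101, 2106, 2107, 2112, 2117, 2118, 2123, 2128, 2129, 2134 → 15.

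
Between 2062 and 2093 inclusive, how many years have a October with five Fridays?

14

October has 31 days; it has five Fridays when Friday falls among the first (month-length − 28) days — i.e. when October 1 is one of Friday/Thursday/Wednesday.
October 1 by year: 2062:Sun 2063:Mon 2064:Wed✓ 2065:Thu✓ 2066:Fri✓ 2067:Sat 2068:Mon 2069:Tue 2070:Wed✓ 2071:Thu✓ 2072:Sat 2073:Sun 2074:Mon 2075:Tue 2076:Thu✓ 2077:Fri✓ 2078:Sat 2079:Sun 2080:Tue 2081:Wed✓ 2082:Thu✓ 2083:Fri✓ 2084:Sun 2085:Mon 2086:Tue 2087:Wed✓ 2088:Fri✓ 2089:Sat 2090:Sun 2091:Mon 2092:Wed✓ 2093:Thu✓
Years with five Fridays: 2064, 2065, 2066, 2070, 2071, 2076, 2077, 2081, 2082, 2083, 2087, 2088, 2092, 2093 → 14.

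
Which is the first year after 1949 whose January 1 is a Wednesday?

1958

Jan 1 advances by 2 weekdays after a leap year and by 1 after a common year.
1949: Jan 1 is Saturday.
1950: Sunday
1951: Monday
1952: Tuesday (leap)
1953: Thursday
1954: Friday
1955: Saturday
1956: Sunday (leap)
1957: Tuesday
1958: Wednesday
1958 begins on a Wednesday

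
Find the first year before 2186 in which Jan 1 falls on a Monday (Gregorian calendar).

2181

Jan 1 advances by 2 weekdays after a leap year and by 1 after a common year.
2186: Jan 1 is Sunday.
2185: Saturday
2184: Thursday (leap)
2183: Wednesday
2182: Tuesday
2181: Monday
2181 begins on a Monday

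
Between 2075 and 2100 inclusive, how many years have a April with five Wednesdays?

April has 30 days; it has five Wednesdays when Wednesday falls among the first (month-length − 28) days — i.e. when April 1 is one of Wednesday/Tuesday.
April 1 by year: 2075:Mon 2076:Wed✓ 2077:Thu 2078:Fri 2079:Sat 2080:Mon 2081:Tue✓ 2082:Wed✓ 2083:Thu 2084:Sat 2085:Sun 2086:Mon 2087:Tue✓ 2088:Thu 2089:Fri 2090:Sat 2091:Sun 2092:Tue✓ 2093:Wed✓ 2094:Thu 2095:Fri 2096:Sun 2097:Mon 2098:Tue✓ 2099:Wed✓ 2100:Thu
Years with five Wednesdays: 2076, 2081, 2082, 2087, 2092, 2093, 2098, 2099 → 8.

8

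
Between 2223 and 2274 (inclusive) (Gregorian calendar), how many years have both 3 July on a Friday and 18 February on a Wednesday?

6

Check each year's weekday for 3 July and 18 February:
  2223: Thu/Tue  2224: Sat/Wed  2225: Sun/Fri  2226: Mon/Sat  2227: Tue/Sun  2228: Thu/Mon  2229: Fri/Wed ✓  2230: Sat/Thu  2231: Sun/Fri  2232: Tue/Sat  2233: Wed/Mon  2234: Thu/Tue  2235: Fri/Wed ✓  2236: Sun/Thu  …(24 more)…  2261: Wed/Mon  2262: Thu/Tue  2263: Fri/Wed ✓  2264: Sun/Thu  2265: Mon/Sat  2266: Tue/Sun  2267: Wed/Mon  2268: Fri/Tue  2269: Sat/Thu  2270: Sun/Fri  2271: Mon/Sat  2272: Wed/Sun  2273: Thu/Tue  2274: Fri/Wed ✓
Both conditions hold in: 2229, 2235, 2246, 2257, 2263, 2274 — 6.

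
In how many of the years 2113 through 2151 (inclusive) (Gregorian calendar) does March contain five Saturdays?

16

March has 31 days; it has five Saturdays when Saturday falls among the first (month-length − 28) days — i.e. when March 1 is one of Saturday/Friday/Thursday.
March 1 by year: 2113:Wed 2114:Thu✓ 2115:Fri✓ 2116:Sun 2117:Mon 2118:Tue 2119:Wed 2120:Fri✓ 2121:Sat✓ 2122:Sun 2123:Mon 2124:Wed 2125:Thu✓ 2126:Fri✓ 2127:Sat✓ …(9 more)… 2137:Fri✓ 2138:Sat✓ 2139:Sun 2140:Tue 2141:Wed 2142:Thu✓ 2143:Fri✓ 2144:Sun 2145:Mon 2146:Tue 2147:Wed 2148:Fri✓ 2149:Sat✓ 2150:Sun 2151:Mon
Years with five Saturdays: 2114, 2115, 2120, 2121, 2125, 2126, 2127, 2131, 2132, 2136, 2137, 2138, 2142, 2143, 2148, 2149 → 16.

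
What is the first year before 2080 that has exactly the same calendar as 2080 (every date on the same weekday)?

Two years share a calendar iff Jan 1 falls on the same weekday and both are leap or both are common. 2080: Jan 1 is Monday, leap year.
2079: Jan 1 Sunday, common
2078: Jan 1 Saturday, common
2077: Jan 1 Friday, common
2076: Jan 1 Wednesday, leap
2075: Jan 1 Tuesday, common
2074: Jan 1 Monday, common
2073: Jan 1 Sunday, common
2072: Jan 1 Friday, leap
2071: Jan 1 Thursday, common
2070: Jan 1 Wednesday, common
2069: Jan 1 Tuesday, common
2068: Jan 1 Sunday, leap
2067: Jan 1 Saturday, common
2066: Jan 1 Friday, common
2065: Jan 1 Thursday, common
2064: Jan 1 Tuesday, leap
2063: Jan 1 Monday, common
2062: Jan 1 Sunday, common
2061: Jan 1 Saturday, common
2060: Jan 1 Thursday, leap
2059: Jan 1 Wednesday, common
2058: Jan 1 Tuesday, common
2057: Jan 1 Monday, common
2056: Jan 1 Saturday, leap
2055: Jan 1 Friday, common
2054: Jan 1 Thursday, common
2053: Jan 1 Wednesday, common
2052: Jan 1 Monday, leap
2052 matches on both conditions.

2052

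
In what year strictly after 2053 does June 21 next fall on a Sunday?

From one year to the next, a fixed date's weekday advances by 1, or by 2 when a Feb 29 lies between the two dates.
2053: June 21 is Saturday.
2054: Sunday (+1)
June 21 falls on a Sunday in 2054.

2054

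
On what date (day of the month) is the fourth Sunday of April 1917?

22

April 1, 1917 is a Sunday, so the first Sunday is the 1st.
The fourth Sunday is 1 + 21 = 22.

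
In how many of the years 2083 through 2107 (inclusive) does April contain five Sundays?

7

April has 30 days; it has five Sundays when Sunday falls among the first (month-length − 28) days — i.e. when April 1 is one of Sunday/Saturday.
April 1 by year: 2083:Thu 2084:Sat✓ 2085:Sun✓ 2086:Mon 2087:Tue 2088:Thu 2089:Fri 2090:Sat✓ 2091:Sun✓ 2092:Tue 2093:Wed 2094:Thu 2095:Fri 2096:Sun✓ 2097:Mon 2098:Tue 2099:Wed 2100:Thu 2101:Fri 2102:Sat✓ 2103:Sun✓ 2104:Tue 2105:Wed 2106:Thu 2107:Fri
Years with five Sundays: 2084, 2085, 2090, 2091, 2096, 2102, 2103 → 7.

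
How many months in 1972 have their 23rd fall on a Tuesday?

1

Check the 23rd of each month of 1972: Jan 23: Sun, Feb 23: Wed, Mar 23: Thu, Apr 23: Sun, May 23: Tue, Jun 23: Fri, Jul 23: Sun, Aug 23: Wed, Sep 23: Sat, Oct 23: Mon, Nov 23: Thu, Dec 23: Sat.
Tuesday occurs in May — 1 month.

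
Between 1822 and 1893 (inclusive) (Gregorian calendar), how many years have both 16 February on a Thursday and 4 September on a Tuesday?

3

Check each year's weekday for 16 February and 4 September:
  1822: Sat/Wed  1823: Sun/Thu  1824: Mon/Sat  1825: Wed/Sun  1826: Thu/Mon  1827: Fri/Tue  1828: Sat/Thu  1829: Mon/Fri  1830: Tue/Sat  1831: Wed/Sun  1832: Thu/Tue ✓  1833: Sat/Wed  1834: Sun/Thu  1835: Mon/Fri  …(44 more)…  1880: Mon/Sat  1881: Wed/Sun  1882: Thu/Mon  1883: Fri/Tue  1884: Sat/Thu  1885: Mon/Fri  1886: Tue/Sat  1887: Wed/Sun  1888: Thu/Tue ✓  1889: Sat/Wed  1890: Sun/Thu  1891: Mon/Fri  1892: Tue/Sun  1893: Thu/Mon
Both conditions hold in: 1832, 1860, 1888 — 3.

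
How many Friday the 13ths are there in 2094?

1

Check the 13th of each month of 2094: Jan 13: Wed, Feb 13: Sat, Mar 13: Sat, Apr 13: Tue, May 13: Thu, Jun 13: Sun, Jul 13: Tue, Aug 13: Fri, Sep 13: Mon, Oct 13: Wed, Nov 13: Sat, Dec 13: Mon.
Friday occurs in August — 1 month.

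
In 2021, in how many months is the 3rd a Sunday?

2

Check the 3rd of each month of 2021: Jan 3: Sun, Feb 3: Wed, Mar 3: Wed, Apr 3: Sat, May 3: Mon, Jun 3: Thu, Jul 3: Sat, Aug 3: Tue, Sep 3: Fri, Oct 3: Sun, Nov 3: Wed, Dec 3: Fri.
Sunday occurs in January, October — 2 months.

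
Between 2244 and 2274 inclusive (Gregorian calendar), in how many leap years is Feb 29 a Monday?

1

Leap years in 2244–2274: 8 of them.
Feb 29 weekday advances by 5 (mod 7) from one leap year to the next four years later (or differs when a century non-leap intervenes).
Leap-day weekdays: 2244:Thu 2248:Tue 2252:Sun 2256:Fri 2260:Wed 2264:Mon✓ 2268:Sat 2272:Thu
Monday: 2264 → 1.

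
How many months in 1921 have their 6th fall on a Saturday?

Check the 6th of each month of 1921: Jan 6: Thu, Feb 6: Sun, Mar 6: Sun, Apr 6: Wed, May 6: Fri, Jun 6: Mon, Jul 6: Wed, Aug 6: Sat, Sep 6: Tue, Oct 6: Thu, Nov 6: Sun, Dec 6: Tue.
Saturday occurs in August — 1 month.

1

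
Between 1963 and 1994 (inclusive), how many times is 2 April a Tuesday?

Track 2 April's weekday year by year (advancing +1, or +2 across a Feb 29):
  1963: Tue ✓  1964: Thu (+2)  1965: Fri (+1)  1966: Sat (+1)  1967: Sun (+1)
  1968: Tue (+2) ✓  1969: Wed (+1)  1970: Thu (+1)  1971: Fri (+1)  1972: Sun (+2)
  1973: Mon (+1)  1974: Tue (+1) ✓  1975: Wed (+1)  1976: Fri (+2)  … (4 more years) …
  1981: Thu (+1)  1982: Fri (+1)  1983: Sat (+1)  1984: Mon (+2)  1985: Tue (+1) ✓
  1986: Wed (+1)  1987: Thu (+1)  1988: Sat (+2)  1989: Sun (+1)  1990: Mon (+1)
  1991: Tue (+1) ✓  1992: Thu (+2)  1993: Fri (+1)  1994: Sat (+1)
Tuesday years: 1963, 1968, 1974, 1985, 1991 — 5 in total.

5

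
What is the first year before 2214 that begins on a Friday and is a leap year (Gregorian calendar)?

2208

Jan 1 advances by 2 weekdays after a leap year and by 1 after a common year.
2214: Jan 1 is Saturday.
2213: Friday
2212: Wednesday (leap)
2211: Tuesday
2210: Monday
2209: Sunday
2208: Friday (leap)
2208 begins on a Friday and is a leap year.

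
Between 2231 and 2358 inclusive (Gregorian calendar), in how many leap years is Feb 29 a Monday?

Leap years in 2231–2358: 31 of them.
Feb 29 weekday advances by 5 (mod 7) from one leap year to the next four years later (or differs when a century non-leap intervenes).
Leap-day weekdays: 2232:Wed 2236:Mon✓ 2240:Sat 2244:Thu 2248:Tue 2252:Sun 2256:Fri 2260:Wed 2264:Mon✓ 2268:Sat 2272:Thu 2276:Tue 2280:Sun …(5 more)… 2308:Sat 2312:Thu 2316:Tue 2320:Sun 2324:Fri 2328:Wed 2332:Mon✓ 2336:Sat 2340:Thu 2344:Tue 2348:Sun 2352:Fri 2356:Wed
Monday: 2236, 2264, 2292, 2304, 2332 → 5.

5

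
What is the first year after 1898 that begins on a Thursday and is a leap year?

1920

Jan 1 advances by 2 weekdays after a leap year and by 1 after a common year.
1898: Jan 1 is Saturday.
1899: Sunday
1900: Monday
1901: Tuesday
1902: Wednesday
1903: Thursday
1904: Friday (leap)
1905: Sunday
1906: Monday
1907: Tuesday
1908: Wednesday (leap)
1909: Friday
1910: Saturday
1911: Sunday
1912: Monday (leap)
1913: Wednesday
1914: Thursday
1915: Friday
1916: Saturday (leap)
1917: Monday
1918: Tuesday
1919: Wednesday
1920: Thursday (leap)
1920 begins on a Thursday and is a leap year.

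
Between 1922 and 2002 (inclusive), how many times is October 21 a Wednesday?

12

Track October 21's weekday year by year (advancing +1, or +2 across a Feb 29):
  1922: Sat  1923: Sun (+1)  1924: Tue (+2)  1925: Wed (+1) ✓  1926: Thu (+1)
  1927: Fri (+1)  1928: Sun (+2)  1929: Mon (+1)  1930: Tue (+1)  1931: Wed (+1) ✓
  1932: Fri (+2)  1933: Sat (+1)  1934: Sun (+1)  1935: Mon (+1)  … (53 more years) …
  1989: Sat (+1)  1990: Sun (+1)  1991: Mon (+1)  1992: Wed (+2) ✓  1993: Thu (+1)
  1994: Fri (+1)  1995: Sat (+1)  1996: Mon (+2)  1997: Tue (+1)  1998: Wed (+1) ✓
  1999: Thu (+1)  2000: Sat (+2)  2001: Sun (+1)  2002: Mon (+1)
Wednesday years: 1925, 1931, 1936, 1942, 1953, 1959, 1964, 1970, 1981, 1987, 1992, 1998 — 12 in total.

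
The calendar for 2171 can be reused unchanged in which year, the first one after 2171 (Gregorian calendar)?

2182

Two years share a calendar iff Jan 1 falls on the same weekday and both are leap or both are common. 2171: Jan 1 is Tuesday, common year.
2172: Jan 1 Wednesday, leap
2173: Jan 1 Friday, common
2174: Jan 1 Saturday, common
2175: Jan 1 Sunday, common
2176: Jan 1 Monday, leap
2177: Jan 1 Wednesday, common
2178: Jan 1 Thursday, common
2179: Jan 1 Friday, common
2180: Jan 1 Saturday, leap
2181: Jan 1 Monday, common
2182: Jan 1 Tuesday, common
2182 matches on both conditions.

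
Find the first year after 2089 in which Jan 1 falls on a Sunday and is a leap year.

2096

Jan 1 advances by 2 weekdays after a leap year and by 1 after a common year.
2089: Jan 1 is Saturday.
2090: Sunday
2091: Monday
2092: Tuesday (leap)
2093: Thursday
2094: Friday
2095: Saturday
2096: Sunday (leap)
2096 begins on a Sunday and is a leap year.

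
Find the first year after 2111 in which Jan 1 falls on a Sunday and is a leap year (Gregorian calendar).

Jan 1 advances by 2 weekdays after a leap year and by 1 after a common year.
2111: Jan 1 is Thursday.
2112: Friday (leap)
2113: Sunday
2114: Monday
2115: Tuesday
2116: Wednesday (leap)
2117: Friday
2118: Saturday
2119: Sunday
2120: Monday (leap)
2121: Wednesday
2122: Thursday
2123: Friday
2124: Saturday (leap)
2125: Monday
2126: Tuesday
2127: Wednesday
2128: Thursday (leap)
2129: Saturday
2130: Sunday
2131: Monday
2132: Tuesday (leap)
2133: Thursday
2134: Friday
2135: Saturday
2136: Sunday (leap)
2136 begins on a Sunday and is a leap year.

2136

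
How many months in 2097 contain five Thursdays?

A month of length L has five Thursdays iff its first Thursday is on day ≤ L−28 (so day 1–3 in a 31-day month, 1–2 in a 30-day month, day 1 in a leap February).
Checking each month of 2097: Jan starts Tue (31d) ✓; Feb starts Fri (28d); Mar starts Fri (31d); Apr starts Mon (30d); May starts Wed (31d) ✓; Jun starts Sat (30d); Jul starts Mon (31d); Aug starts Thu (31d) ✓; Sep starts Sun (30d); Oct starts Tue (31d) ✓; Nov starts Fri (30d); Dec starts Sun (31d).
Five-Thursday months: January, May, August, October → 4.

4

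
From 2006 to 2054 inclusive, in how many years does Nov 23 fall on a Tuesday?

Track Nov 23's weekday year by year (advancing +1, or +2 across a Feb 29):
  2006: Thu  2007: Fri (+1)  2008: Sun (+2)  2009: Mon (+1)  2010: Tue (+1) ✓
  2011: Wed (+1)  2012: Fri (+2)  2013: Sat (+1)  2014: Sun (+1)  2015: Mon (+1)
  2016: Wed (+2)  2017: Thu (+1)  2018: Fri (+1)  2019: Sat (+1)  … (21 more years) …
  2041: Sat (+1)  2042: Sun (+1)  2043: Mon (+1)  2044: Wed (+2)  2045: Thu (+1)
  2046: Fri (+1)  2047: Sat (+1)  2048: Mon (+2)  2049: Tue (+1) ✓  2050: Wed (+1)
  2051: Thu (+1)  2052: Sat (+2)  2053: Sun (+1)  2054: Mon (+1)
Tuesday years: 2010, 2021, 2027, 2032, 2038, 2049 — 6 in total.

6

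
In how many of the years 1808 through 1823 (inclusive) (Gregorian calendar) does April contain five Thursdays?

4

April has 30 days; it has five Thursdays when Thursday falls among the first (month-length − 28) days — i.e. when April 1 is one of Thursday/Wednesday.
April 1 by year: 1808:Fri 1809:Sat 1810:Sun 1811:Mon 1812:Wed✓ 1813:Thu✓ 1814:Fri 1815:Sat 1816:Mon 1817:Tue 1818:Wed✓ 1819:Thu✓ 1820:Sat 1821:Sun 1822:Mon 1823:Tue
Years with five Thursdays: 1812, 1813, 1818, 1819 → 4.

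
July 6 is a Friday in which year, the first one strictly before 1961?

From one year to the next, a fixed date's weekday advances by 1, or by 2 when a Feb 29 lies between the two dates.
1961: July 6 is Thursday.
1960: Wednesday (−1)
1959: Monday (−2)
1958: Sunday (−1)
1957: Saturday (−1)
1956: Friday (−1)
July 6 falls on a Friday in 1956.

1956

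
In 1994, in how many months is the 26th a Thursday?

Check the 26th of each month of 1994: Jan 26: Wed, Feb 26: Sat, Mar 26: Sat, Apr 26: Tue, May 26: Thu, Jun 26: Sun, Jul 26: Tue, Aug 26: Fri, Sep 26: Mon, Oct 26: Wed, Nov 26: Sat, Dec 26: Mon.
Thursday occurs in May — 1 month.

1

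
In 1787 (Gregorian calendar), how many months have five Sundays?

A month of length L has five Sundays iff its first Sunday is on day ≤ L−28 (so day 1–3 in a 31-day month, 1–2 in a 30-day month, day 1 in a leap February).
Checking each month of 1787: Jan starts Mon (31d); Feb starts Thu (28d); Mar starts Thu (31d); Apr starts Sun (30d) ✓; May starts Tue (31d); Jun starts Fri (30d); Jul starts Sun (31d) ✓; Aug starts Wed (31d); Sep starts Sat (30d) ✓; Oct starts Mon (31d); Nov starts Thu (30d); Dec starts Sat (31d) ✓.
Five-Sunday months: April, July, September, December → 4.

4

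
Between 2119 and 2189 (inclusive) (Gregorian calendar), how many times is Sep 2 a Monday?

10

Track Sep 2's weekday year by year (advancing +1, or +2 across a Feb 29):
  2119: Sat  2120: Mon (+2) ✓  2121: Tue (+1)  2122: Wed (+1)  2123: Thu (+1)
  2124: Sat (+2)  2125: Sun (+1)  2126: Mon (+1) ✓  2127: Tue (+1)  2128: Thu (+2)
  2129: Fri (+1)  2130: Sat (+1)  2131: Sun (+1)  2132: Tue (+2)  … (43 more years) …
  2176: Mon (+2) ✓  2177: Tue (+1)  2178: Wed (+1)  2179: Thu (+1)  2180: Sat (+2)
  2181: Sun (+1)  2182: Mon (+1) ✓  2183: Tue (+1)  2184: Thu (+2)  2185: Fri (+1)
  2186: Sat (+1)  2187: Sun (+1)  2188: Tue (+2)  2189: Wed (+1)
Monday years: 2120, 2126, 2137, 2143, 2148, 2154, 2165, 2171, 2176, 2182 — 10 in total.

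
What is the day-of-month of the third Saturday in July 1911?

15

July 1, 1911 is a Saturday, so the first Saturday is the 1st.
The third Saturday is 1 + 14 = 15.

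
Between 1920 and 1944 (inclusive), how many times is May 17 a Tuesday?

Track May 17's weekday year by year (advancing +1, or +2 across a Feb 29):
  1920: Mon  1921: Tue (+1) ✓  1922: Wed (+1)  1923: Thu (+1)  1924: Sat (+2)
  1925: Sun (+1)  1926: Mon (+1)  1927: Tue (+1) ✓  1928: Thu (+2)  1929: Fri (+1)
  1930: Sat (+1)  1931: Sun (+1)  1932: Tue (+2) ✓  1933: Wed (+1)  1934: Thu (+1)
  1935: Fri (+1)  1936: Sun (+2)  1937: Mon (+1)  1938: Tue (+1) ✓  1939: Wed (+1)
  1940: Fri (+2)  1941: Sat (+1)  1942: Sun (+1)  1943: Mon (+1)  1944: Wed (+2)
Tuesday years: 1921, 1927, 1932, 1938 — 4 in total.

4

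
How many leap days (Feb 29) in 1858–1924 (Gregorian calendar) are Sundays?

2

Leap years in 1858–1924: 16 of them.
Feb 29 weekday advances by 5 (mod 7) from one leap year to the next four years later (or differs when a century non-leap intervenes).
Leap-day weekdays: 1860:Wed 1864:Mon 1868:Sat 1872:Thu 1876:Tue 1880:Sun✓ 1884:Fri 1888:Wed 1892:Mon 1896:Sat 1904:Mon 1908:Sat 1912:Thu 1916:Tue 1920:Sun✓ 1924:Fri
Sunday: 1880, 1920 → 2.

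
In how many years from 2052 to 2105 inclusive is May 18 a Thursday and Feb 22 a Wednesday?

5

Check each year's weekday for May 18 and Feb 22:
  2052: Sat/Thu  2053: Sun/Sat  2054: Mon/Sun  2055: Tue/Mon  2056: Thu/Tue  2057: Fri/Thu  2058: Sat/Fri  2059: Sun/Sat  2060: Tue/Sun  2061: Wed/Tue  2062: Thu/Wed ✓  2063: Fri/Thu  2064: Sun/Fri  2065: Mon/Sun  …(26 more)…  2092: Sun/Fri  2093: Mon/Sun  2094: Tue/Mon  2095: Wed/Tue  2096: Fri/Wed  2097: Sat/Fri  2098: Sun/Sat  2099: Mon/Sun  2100: Tue/Mon  2101: Wed/Tue  2102: Thu/Wed ✓  2103: Fri/Thu  2104: Sun/Fri  2105: Mon/Sun
Both conditions hold in: 2062, 2073, 2079, 2090, 2102 — 5.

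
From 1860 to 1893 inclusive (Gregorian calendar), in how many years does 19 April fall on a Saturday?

Track 19 April's weekday year by year (advancing +1, or +2 across a Feb 29):
  1860: Thu  1861: Fri (+1)  1862: Sat (+1) ✓  1863: Sun (+1)  1864: Tue (+2)
  1865: Wed (+1)  1866: Thu (+1)  1867: Fri (+1)  1868: Sun (+2)  1869: Mon (+1)
  1870: Tue (+1)  1871: Wed (+1)  1872: Fri (+2)  1873: Sat (+1) ✓  … (6 more years) …
  1880: Mon (+2)  1881: Tue (+1)  1882: Wed (+1)  1883: Thu (+1)  1884: Sat (+2) ✓
  1885: Sun (+1)  1886: Mon (+1)  1887: Tue (+1)  1888: Thu (+2)  1889: Fri (+1)
  1890: Sat (+1) ✓  1891: Sun (+1)  1892: Tue (+2)  1893: Wed (+1)
Saturday years: 1862, 1873, 1879, 1884, 1890 — 5 in total.

5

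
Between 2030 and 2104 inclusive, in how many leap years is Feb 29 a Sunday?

Leap years in 2030–2104: 18 of them.
Feb 29 weekday advances by 5 (mod 7) from one leap year to the next four years later (or differs when a century non-leap intervenes).
Leap-day weekdays: 2032:Sun✓ 2036:Fri 2040:Wed 2044:Mon 2048:Sat 2052:Thu 2056:Tue 2060:Sun✓ 2064:Fri 2068:Wed 2072:Mon 2076:Sat 2080:Thu 2084:Tue 2088:Sun✓ 2092:Fri 2096:Wed 2104:Fri
Sunday: 2032, 2060, 2088 → 3.

3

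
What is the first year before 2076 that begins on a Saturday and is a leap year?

2056

Jan 1 advances by 2 weekdays after a leap year and by 1 after a common year.
2076: Jan 1 is Wednesday (leap).
2075: Tuesday
2074: Monday
2073: Sunday
2072: Friday (leap)
2071: Thursday
2070: Wednesday
2069: Tuesday
2068: Sunday (leap)
2067: Saturday
2066: Friday
2065: Thursday
2064: Tuesday (leap)
2063: Monday
2062: Sunday
2061: Saturday
2060: Thursday (leap)
2059: Wednesday
2058: Tuesday
2057: Monday
2056: Saturday (leap)
2056 begins on a Saturday and is a leap year.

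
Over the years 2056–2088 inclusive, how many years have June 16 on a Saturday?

5

Track June 16's weekday year by year (advancing +1, or +2 across a Feb 29):
  2056: Fri  2057: Sat (+1) ✓  2058: Sun (+1)  2059: Mon (+1)  2060: Wed (+2)
  2061: Thu (+1)  2062: Fri (+1)  2063: Sat (+1) ✓  2064: Mon (+2)  2065: Tue (+1)
  2066: Wed (+1)  2067: Thu (+1)  2068: Sat (+2) ✓  2069: Sun (+1)  … (5 more years) …
  2075: Sun (+1)  2076: Tue (+2)  2077: Wed (+1)  2078: Thu (+1)  2079: Fri (+1)
  2080: Sun (+2)  2081: Mon (+1)  2082: Tue (+1)  2083: Wed (+1)  2084: Fri (+2)
  2085: Sat (+1) ✓  2086: Sun (+1)  2087: Mon (+1)  2088: Wed (+2)
Saturday years: 2057, 2063, 2068, 2074, 2085 — 5 in total.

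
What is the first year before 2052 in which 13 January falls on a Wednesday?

From one year to the next, a fixed date's weekday advances by 1, or by 2 when a Feb 29 lies between the two dates.
2052: January 13 is Saturday.
2051: Friday (−1)
2050: Thursday (−1)
2049: Wednesday (−1)
13 January falls on a Wednesday in 2049.

2049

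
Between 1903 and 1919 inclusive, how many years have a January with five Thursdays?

7

January has 31 days; it has five Thursdays when Thursday falls among the first (month-length − 28) days — i.e. when January 1 is one of Thursday/Wednesday/Tuesday.
January 1 by year: 1903:Thu✓ 1904:Fri 1905:Sun 1906:Mon 1907:Tue✓ 1908:Wed✓ 1909:Fri 1910:Sat 1911:Sun 1912:Mon 1913:Wed✓ 1914:Thu✓ 1915:Fri 1916:Sat 1917:Mon 1918:Tue✓ 1919:Wed✓
Years with five Thursdays: 1903, 1907, 1908, 1913, 1914, 1918, 1919 → 7.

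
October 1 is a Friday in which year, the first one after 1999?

2004

From one year to the next, a fixed date's weekday advances by 1, or by 2 when a Feb 29 lies between the two dates.
1999: October 1 is Friday.
2000: Sunday (+2)
2001: Monday (+1)
2002: Tuesday (+1)
2003: Wednesday (+1)
2004: Friday (+2)
October 1 falls on a Friday in 2004.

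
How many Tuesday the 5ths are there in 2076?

Check the 5th of each month of 2076: Jan 5: Sun, Feb 5: Wed, Mar 5: Thu, Apr 5: Sun, May 5: Tue, Jun 5: Fri, Jul 5: Sun, Aug 5: Wed, Sep 5: Sat, Oct 5: Mon, Nov 5: Thu, Dec 5: Sat.
Tuesday occurs in May — 1 month.

1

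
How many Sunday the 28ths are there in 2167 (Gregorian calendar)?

1

Check the 28th of each month of 2167: Jan 28: Wed, Feb 28: Sat, Mar 28: Sat, Apr 28: Tue, May 28: Thu, Jun 28: Sun, Jul 28: Tue, Aug 28: Fri, Sep 28: Mon, Oct 28: Wed, Nov 28: Sat, Dec 28: Mon.
Sunday occurs in June — 1 month.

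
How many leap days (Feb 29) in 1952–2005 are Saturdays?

2

Leap years in 1952–2005: 14 of them.
Feb 29 weekday advances by 5 (mod 7) from one leap year to the next four years later (or differs when a century non-leap intervenes).
Leap-day weekdays: 1952:Fri 1956:Wed 1960:Mon 1964:Sat✓ 1968:Thu 1972:Tue 1976:Sun 1980:Fri 1984:Wed 1988:Mon 1992:Sat✓ 1996:Thu 2000:Tue 2004:Sun
Saturday: 1964, 1992 → 2.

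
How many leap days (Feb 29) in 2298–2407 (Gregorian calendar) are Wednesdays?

Leap years in 2298–2407: 26 of them.
Feb 29 weekday advances by 5 (mod 7) from one leap year to the next four years later (or differs when a century non-leap intervenes).
Leap-day weekdays: 2304:Mon 2308:Sat 2312:Thu 2316:Tue 2320:Sun 2324:Fri 2328:Wed✓ 2332:Mon 2336:Sat 2340:Thu 2344:Tue 2348:Sun 2352:Fri 2356:Wed✓ 2360:Mon 2364:Sat 2368:Thu 2372:Tue 2376:Sun 2380:Fri 2384:Wed✓ 2388:Mon 2392:Sat 2396:Thu 2400:Tue 2404:Sun
Wednesday: 2328, 2356, 2384 → 3.

3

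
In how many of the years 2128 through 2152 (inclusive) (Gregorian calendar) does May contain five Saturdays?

May has 31 days; it has five Saturdays when Saturday falls among the first (month-length − 28) days — i.e. when May 1 is one of Saturday/Friday/Thursday.
May 1 by year: 2128:Sat✓ 2129:Sun 2130:Mon 2131:Tue 2132:Thu✓ 2133:Fri✓ 2134:Sat✓ 2135:Sun 2136:Tue 2137:Wed 2138:Thu✓ 2139:Fri✓ 2140:Sun 2141:Mon 2142:Tue 2143:Wed 2144:Fri✓ 2145:Sat✓ 2146:Sun 2147:Mon 2148:Wed 2149:Thu✓ 2150:Fri✓ 2151:Sat✓ 2152:Mon
Years with five Saturdays: 2128, 2132, 2133, 2134, 2138, 2139, 2144, 2145, 2149, 2150, 2151 → 11.

11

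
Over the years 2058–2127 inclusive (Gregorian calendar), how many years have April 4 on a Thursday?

Track April 4's weekday year by year (advancing +1, or +2 across a Feb 29):
  2058: Thu ✓  2059: Fri (+1)  2060: Sun (+2)  2061: Mon (+1)  2062: Tue (+1)
  2063: Wed (+1)  2064: Fri (+2)  2065: Sat (+1)  2066: Sun (+1)  2067: Mon (+1)
  2068: Wed (+2)  2069: Thu (+1) ✓  2070: Fri (+1)  2071: Sat (+1)  … (42 more years) …
  2114: Wed (+1)  2115: Thu (+1) ✓  2116: Sat (+2)  2117: Sun (+1)  2118: Mon (+1)
  2119: Tue (+1)  2120: Thu (+2) ✓  2121: Fri (+1)  2122: Sat (+1)  2123: Sun (+1)
  2124: Tue (+2)  2125: Wed (+1)  2126: Thu (+1) ✓  2127: Fri (+1)
Thursday years: 2058, 2069, 2075, 2080, 2086, 2097, 2109, 2115, 2120, 2126 — 10 in total.

10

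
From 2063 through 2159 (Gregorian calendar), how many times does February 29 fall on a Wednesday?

4

Leap years in 2063–2159: 23 of them.
Feb 29 weekday advances by 5 (mod 7) from one leap year to the next four years later (or differs when a century non-leap intervenes).
Leap-day weekdays: 2064:Fri 2068:Wed✓ 2072:Mon 2076:Sat 2080:Thu 2084:Tue 2088:Sun 2092:Fri 2096:Wed✓ 2104:Fri 2108:Wed✓ 2112:Mon 2116:Sat 2120:Thu 2124:Tue 2128:Sun 2132:Fri 2136:Wed✓ 2140:Mon 2144:Sat 2148:Thu 2152:Tue 2156:Sun
Wednesday: 2068, 2096, 2108, 2136 → 4.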